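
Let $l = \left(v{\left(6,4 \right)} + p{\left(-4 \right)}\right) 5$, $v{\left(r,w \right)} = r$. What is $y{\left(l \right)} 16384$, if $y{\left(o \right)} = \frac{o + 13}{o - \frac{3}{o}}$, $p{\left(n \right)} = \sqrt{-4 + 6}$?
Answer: $\frac{17202872320}{716809} - \frac{923156480 \sqrt{2}}{716809} \approx 22178.0$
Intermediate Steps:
$p{\left(n \right)} = \sqrt{2}$
$l = 30 + 5 \sqrt{2}$ ($l = \left(6 + \sqrt{2}\right) 5 = 30 + 5 \sqrt{2} \approx 37.071$)
$y{\left(o \right)} = \frac{13 + o}{o - \frac{3}{o}}$
$y{\left(l \right)} 16384 = \frac{\left(30 + 5 \sqrt{2}\right) \left(13 + \left(30 + 5 \sqrt{2}\right)\right)}{-3 + \left(30 + 5 \sqrt{2}\right)^{2}} \cdot 16384 = \frac{\left(30 + 5 \sqrt{2}\right) \left(43 + 5 \sqrt{2}\right)}{-3 + \left(30 + 5 \sqrt{2}\right)^{2}} \cdot 16384 = \frac{16384 \left(30 + 5 \sqrt{2}\right) \left(43 + 5 \sqrt{2}\right)}{-3 + \left(30 + 5 \sqrt{2}\right)^{2}}$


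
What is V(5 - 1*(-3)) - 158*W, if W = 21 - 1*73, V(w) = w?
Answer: 8224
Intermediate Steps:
W = -52 (W = 21 - 73 = -52)
V(5 - 1*(-3)) - 158*W = (5 - 1*(-3)) - 158*(-52) = (5 + 3) + 8216 = 8 + 8216 = 8224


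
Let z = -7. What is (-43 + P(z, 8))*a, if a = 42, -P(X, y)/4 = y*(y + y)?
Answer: -23310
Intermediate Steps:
P(X, y) = -8*y² (P(X, y) = -4*y*(y + y) = -4*y*2*y = -8*y²)
(-43 + P(z, 8))*a = (-43 - 8*8²)*42 = (-43 - 8*64)*42 = (-43 - 512)*42 = -555*42 = -23310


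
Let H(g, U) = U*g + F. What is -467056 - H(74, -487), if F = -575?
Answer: -430443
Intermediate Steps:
H(g, U) = -575 + U*g (H(g, U) = U*g - 575 = -575 + U*g)
-467056 - H(74, -487) = -467056 - (-575 - 487*74) = -467056 - (-575 - 36038) = -467056 - 1*(-36613) = -467056 + 36613 = -430443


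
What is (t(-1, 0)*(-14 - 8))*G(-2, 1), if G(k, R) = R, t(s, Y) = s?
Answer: 22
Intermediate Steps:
(t(-1, 0)*(-14 - 8))*G(-2, 1) = -(-14 - 8)*1 = -1*(-22)*1 = 22*1 = 22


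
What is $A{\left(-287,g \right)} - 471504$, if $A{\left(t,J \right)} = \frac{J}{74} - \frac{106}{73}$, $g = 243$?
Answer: $- \frac{2547054713}{5402} \approx -4.715 \cdot 10^{5}$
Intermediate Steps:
$A{\left(t,J \right)} = - \frac{106}{73} + \frac{J}{74}$ ($A{\left(t,J \right)} = J \frac{1}{74} - \frac{106}{73} = \frac{J}{74} - \frac{106}{73} = - \frac{106}{73} + \frac{J}{74}$)
$A{\left(-287,g \right)} - 471504 = \left(- \frac{106}{73} + \frac{1}{74} \cdot 243\right) - 471504 = \left(- \frac{106}{73} + \frac{243}{74}\right) - 471504 = \frac{9895}{5402} - 471504 = - \frac{2547054713}{5402}$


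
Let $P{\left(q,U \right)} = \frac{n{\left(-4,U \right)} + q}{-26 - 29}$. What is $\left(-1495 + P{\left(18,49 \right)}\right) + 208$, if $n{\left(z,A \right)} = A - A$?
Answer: $- \frac{70803}{55} \approx -1287.3$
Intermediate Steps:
$n{\left(z,A \right)} = 0$
$P{\left(q,U \right)} = - \frac{q}{55}$ ($P{\left(q,U \right)} = \frac{0 + q}{-26 - 29} = \frac{q}{-55} = q \left(- \frac{1}{55}\right) = - \frac{q}{55}$)
$\left(-1495 + P{\left(18,49 \right)}\right) + 208 = \left(-1495 - \frac{18}{55}\right) + 208 = - \frac{82243}{55} + 208 = - \frac{70803}{55}$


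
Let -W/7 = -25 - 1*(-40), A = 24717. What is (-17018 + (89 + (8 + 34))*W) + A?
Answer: -6056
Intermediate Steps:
W = -105 (W = -7*(-25 - 1*(-40)) = -7*(-25 + 40) = -7*15 = -105)
(-17018 + (89 + (8 + 34))*W) + A = (-17018 + (89 + (8 + 34))*(-105)) + 24717 = (-17018 + (89 + 42)*(-105)) + 24717 = (-17018 + 131*(-105)) + 24717 = (-17018 - 13755) + 24717 = -30773 + 24717 = -6056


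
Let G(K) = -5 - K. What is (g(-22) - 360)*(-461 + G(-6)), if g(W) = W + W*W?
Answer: -46920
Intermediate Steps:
g(W) = W + W**2
(g(-22) - 360)*(-461 + G(-6)) = (-22*(1 - 22) - 360)*(-461 + (-5 - 1*(-6))) = (-22*(-21) - 360)*(-461 + (-5 + 6)) = (462 - 360)*(-461 + 1) = 102*(-460) = -46920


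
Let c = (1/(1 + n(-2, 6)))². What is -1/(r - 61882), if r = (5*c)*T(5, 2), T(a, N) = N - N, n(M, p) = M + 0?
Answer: 1/61882 ≈ 1.6160e-5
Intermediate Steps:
n(M, p) = M
T(a, N) = 0
c = 1 (c = (1/(1 - 2))² = (1/(-1))² = (-1)² = 1)
r = 0 (r = (5*1)*0 = 5*0 = 0)
-1/(r - 61882) = -1/(0 - 61882) = -1/(-61882) = -1*(-1/61882) = 1/61882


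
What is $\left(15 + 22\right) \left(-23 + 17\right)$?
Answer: $-222$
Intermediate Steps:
$\left(15 + 22\right) \left(-23 + 17\right) = 37 \left(-6\right) = -222$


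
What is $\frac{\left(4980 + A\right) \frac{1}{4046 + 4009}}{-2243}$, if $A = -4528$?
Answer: $- \frac{452}{18067365} \approx -2.5017 \cdot 10^{-5}$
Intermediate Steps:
$\frac{\left(4980 + A\right) \frac{1}{4046 + 4009}}{-2243} = \frac{\left(4980 - 4528\right) \frac{1}{4046 + 4009}}{-2243} = \frac{452}{8055} \left(- \frac{1}{2243}\right) = - \frac{452}{18067365}$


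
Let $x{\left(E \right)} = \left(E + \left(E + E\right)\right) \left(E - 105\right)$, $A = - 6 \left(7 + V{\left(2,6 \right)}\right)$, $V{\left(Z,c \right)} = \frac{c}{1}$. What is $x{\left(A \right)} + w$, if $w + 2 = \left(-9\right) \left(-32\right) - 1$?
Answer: $43107$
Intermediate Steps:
$V{\left(Z,c \right)} = c$ ($V{\left(Z,c \right)} = c 1 = c$)
$A = -78$ ($A = - 6 \left(7 + 6\right) = \left(-6\right) 13 = -78$)
$x{\left(E \right)} = 3 E \left(-105 + E\right)$ ($x{\left(E \right)} = \left(E + 2 E\right) \left(-105 + E\right) = 3 E \left(-105 + E\right)$)
$w = 285$ ($w = -2 - -287 = -2 + \left(288 - 1\right) = -2 + 287 = 285$)
$x{\left(A \right)} + w = 3 \left(-78\right) \left(-105 - 78\right) + 285 = 3 \left(-78\right) \left(-183\right) + 285 = 42822 + 285 = 43107$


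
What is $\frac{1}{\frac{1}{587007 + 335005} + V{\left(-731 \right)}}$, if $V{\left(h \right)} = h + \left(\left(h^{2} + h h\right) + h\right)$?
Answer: $\frac{922012}{984026527121} \approx 9.3698 \cdot 10^{-7}$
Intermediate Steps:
$V{\left(h \right)} = 2 h + 2 h^{2}$ ($V{\left(h \right)} = h + \left(\left(h^{2} + h^{2}\right) + h\right) = h + \left(2 h^{2} + h\right) = h + \left(h + 2 h^{2}\right) = 2 h + 2 h^{2}$)
$\frac{1}{\frac{1}{587007 + 335005} + V{\left(-731 \right)}} = \frac{1}{\frac{1}{587007 + 335005} + 2 \left(-731\right) \left(1 - 731\right)} = \frac{1}{\frac{1}{922012} + 2 \left(-731\right) \left(-730\right)} = \frac{1}{\frac{1}{922012} + 1067260} = \frac{1}{\frac{984026527121}{922012}} = \frac{922012}{984026527121}$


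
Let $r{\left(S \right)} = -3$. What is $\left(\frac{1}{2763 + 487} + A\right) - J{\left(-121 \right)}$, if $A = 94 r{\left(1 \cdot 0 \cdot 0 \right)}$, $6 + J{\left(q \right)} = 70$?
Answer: $- \frac{1124499}{3250} \approx -346.0$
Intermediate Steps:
$J{\left(q \right)} = 64$ ($J{\left(q \right)} = -6 + 70 = 64$)
$A = -282$ ($A = 94 \left(-3\right) = -282$)
$\left(\frac{1}{2763 + 487} + A\right) - J{\left(-121 \right)} = \left(\frac{1}{2763 + 487} - 282\right) - 64 = \left(\frac{1}{3250} - 282\right) - 64 = - \frac{916499}{3250} - 64 = - \frac{1124499}{3250}$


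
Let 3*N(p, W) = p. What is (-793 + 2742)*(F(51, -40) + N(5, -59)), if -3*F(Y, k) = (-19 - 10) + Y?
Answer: -33133/3 ≈ -11044.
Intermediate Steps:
F(Y, k) = 29/3 - Y/3 (F(Y, k) = -((-19 - 10) + Y)/3 = -(-29 + Y)/3 = 29/3 - Y/3)
N(p, W) = p/3
(-793 + 2742)*(F(51, -40) + N(5, -59)) = (-793 + 2742)*((29/3 - 1/3*51) + (1/3)*5) = 1949*((29/3 - 17) + 5/3) = 1949*(-22/3 + 5/3) = 1949*(-17/3) = -33133/3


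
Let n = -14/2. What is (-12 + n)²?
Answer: 361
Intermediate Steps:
n = -7 (n = -14*½ = -7)
(-12 + n)² = (-12 - 7)² = (-19)² = 361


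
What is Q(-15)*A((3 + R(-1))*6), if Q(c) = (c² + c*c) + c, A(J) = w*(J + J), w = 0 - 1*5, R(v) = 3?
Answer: -156600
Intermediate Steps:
w = -5 (w = 0 - 5 = -5)
A(J) = -10*J (A(J) = -5*(J + J) = -10*J)
Q(c) = c + 2*c² (Q(c) = (c² + c²) + c = 2*c² + c = c + 2*c²)
Q(-15)*A((3 + R(-1))*6) = (-15*(1 + 2*(-15)))*(-10*(3 + 3)*6) = (-15*(1 - 30))*(-60*6) = (-15*(-29))*(-10*36) = 435*(-360) = -156600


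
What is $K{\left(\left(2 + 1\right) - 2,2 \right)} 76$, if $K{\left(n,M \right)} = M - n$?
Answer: $76$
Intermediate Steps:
$K{\left(\left(2 + 1\right) - 2,2 \right)} 76 = \left(2 - \left(\left(2 + 1\right) - 2\right)\right) 76 = \left(2 - \left(3 - 2\right)\right) 76 = \left(2 - 1\right) 76 = 1 \cdot 76 = 76$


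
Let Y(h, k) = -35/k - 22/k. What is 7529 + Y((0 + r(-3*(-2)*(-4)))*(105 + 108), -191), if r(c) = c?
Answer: 1438096/191 ≈ 7529.3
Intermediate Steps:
Y(h, k) = -57/k
7529 + Y((0 + r(-3*(-2)*(-4)))*(105 + 108), -191) = 7529 - 57/(-191) = 7529 - 57*(-1/191) = 7529 + 57/191 = 1438096/191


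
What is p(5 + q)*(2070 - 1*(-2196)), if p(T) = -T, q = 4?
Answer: -38394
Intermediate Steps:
p(5 + q)*(2070 - 1*(-2196)) = (-(5 + 4))*(2070 - 1*(-2196)) = (-1*9)*(2070 + 2196) = -9*4266 = -38394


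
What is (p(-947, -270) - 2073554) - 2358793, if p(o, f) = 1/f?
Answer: -1196733691/270 ≈ -4.4323e+6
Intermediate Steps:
(p(-947, -270) - 2073554) - 2358793 = (1/(-270) - 2073554) - 2358793 = (-1/270 - 2073554) - 2358793 = -559859581/270 - 2358793 = -1196733691/270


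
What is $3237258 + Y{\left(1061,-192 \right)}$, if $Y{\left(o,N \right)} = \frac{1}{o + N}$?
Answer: $\frac{2813177203}{869} \approx 3.2373 \cdot 10^{6}$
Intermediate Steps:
$Y{\left(o,N \right)} = \frac{1}{N + o}$
$3237258 + Y{\left(1061,-192 \right)} = 3237258 + \frac{1}{-192 + 1061} = 3237258 + \frac{1}{869} = \frac{2813177203}{869}$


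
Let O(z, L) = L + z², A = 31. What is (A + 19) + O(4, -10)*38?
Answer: 278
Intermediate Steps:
(A + 19) + O(4, -10)*38 = (31 + 19) + (-10 + 4²)*38 = 50 + (-10 + 16)*38 = 50 + 6*38 = 50 + 228 = 278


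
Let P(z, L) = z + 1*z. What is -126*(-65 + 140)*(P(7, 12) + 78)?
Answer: -869400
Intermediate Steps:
P(z, L) = 2*z (P(z, L) = z + z = 2*z)
-126*(-65 + 140)*(P(7, 12) + 78) = -126*(-65 + 140)*(2*7 + 78) = -9450*(14 + 78) = -9450*92 = -126*6900 = -869400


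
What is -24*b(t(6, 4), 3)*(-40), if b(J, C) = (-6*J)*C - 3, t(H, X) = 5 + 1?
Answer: -106560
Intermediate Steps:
t(H, X) = 6
b(J, C) = -3 - 6*C*J (b(J, C) = -6*C*J - 3 = -3 - 6*C*J)
-24*b(t(6, 4), 3)*(-40) = -24*(-3 - 6*3*6)*(-40) = -24*(-3 - 108)*(-40) = -24*(-111)*(-40) = 2664*(-40) = -106560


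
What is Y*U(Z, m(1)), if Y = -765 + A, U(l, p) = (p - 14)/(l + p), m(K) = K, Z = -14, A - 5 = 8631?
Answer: 7871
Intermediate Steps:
A = 8636 (A = 5 + 8631 = 8636)
U(l, p) = (-14 + p)/(l + p)
Y = 7871 (Y = -765 + 8636 = 7871)
Y*U(Z, m(1)) = 7871*((-14 + 1)/(-14 + 1)) = 7871*(-13/(-13)) = 7871*(-1/13*(-13)) = 7871*1 = 7871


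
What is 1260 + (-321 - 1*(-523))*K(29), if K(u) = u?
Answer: 7118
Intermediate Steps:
1260 + (-321 - 1*(-523))*K(29) = 1260 + (-321 - 1*(-523))*29 = 1260 + (-321 + 523)*29 = 1260 + 202*29 = 1260 + 5858 = 7118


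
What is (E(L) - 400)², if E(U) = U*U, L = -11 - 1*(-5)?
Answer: 132496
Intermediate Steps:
L = -6 (L = -11 + 5 = -6)
E(U) = U²
(E(L) - 400)² = ((-6)² - 400)² = (36 - 400)² = (-364)² = 132496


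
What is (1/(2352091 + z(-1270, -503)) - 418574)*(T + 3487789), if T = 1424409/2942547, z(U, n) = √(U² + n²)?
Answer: -1980490522163459351070425438292/1356595137647442457 - 855248706916*√1865909/1356595137647442457 ≈ -1.4599e+12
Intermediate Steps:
T = 474803/980849 (T = 1424409*(1/2942547) = 474803/980849 ≈ 0.48407)
(1/(2352091 + z(-1270, -503)) - 418574)*(T + 3487789) = (1/(2352091 + √((-1270)² + (-503)²)) - 418574)*(474803/980849 + 3487789) = (1/(2352091 + √(1612900 + 253009)) - 418574)*(3420994827664/980849) = (1/(2352091 + √1865909) - 418574)*(3420994827664/980849) = (-418574 + 1/(2352091 + √1865909))*(3420994827664/980849) = -84231734646743008/57697 + 3420994827664/(980849*(2352091 + √1865909))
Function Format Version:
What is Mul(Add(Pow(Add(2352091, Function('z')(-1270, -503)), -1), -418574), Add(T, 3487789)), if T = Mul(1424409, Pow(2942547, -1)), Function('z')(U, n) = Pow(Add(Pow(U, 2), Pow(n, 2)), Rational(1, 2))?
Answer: Add(Rational(-1980490522163459351070425438292, 1356595137647442457), Mul(Rational(-855248706916, 1356595137647442457), Pow(1865909, Rational(1, 2)))) ≈ -1.4599e+12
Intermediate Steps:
T = Rational(474803, 980849) (T = Mul(1424409, Rational(1, 2942547)) = Rational(474803, 980849) ≈ 0.48407)
Mul(Add(Pow(Add(2352091, Function('z')(-1270, -503)), -1), -418574), Add(T, 3487789)) = Mul(Add(Pow(Add(2352091, Pow(Add(Pow(-1270, 2), Pow(-503, 2)), Rational(1, 2))), -1), -418574), Add(Rational(474803, 980849), 3487789)) = Mul(Add(Pow(Add(2352091, Pow(Add(1612900, 253009), Rational(1, 2))), -1), -418574), Rational(3420994827664, 980849)) = Mul(Add(Pow(Add(2352091, Pow(1865909, Rational(1, 2))), -1), -418574), Rational(3420994827664, 980849)) = Mul(Add(-418574, Pow(Add(2352091, Pow(1865909, Rational(1, 2))), -1)), Rational(3420994827664, 980849)) = Add(Rational(-84231734646743008, 57697), Mul(Rational(3420994827664, 980849), Pow(Add(2352091, Pow(1865909, Rational(1, 2))), -1)))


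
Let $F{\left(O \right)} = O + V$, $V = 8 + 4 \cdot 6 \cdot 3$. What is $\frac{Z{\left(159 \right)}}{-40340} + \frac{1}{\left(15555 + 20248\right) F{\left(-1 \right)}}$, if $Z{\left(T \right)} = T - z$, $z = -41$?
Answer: $- \frac{28282353}{5704957429} \approx -0.0049575$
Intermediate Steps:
$Z{\left(T \right)} = 41 + T$ ($Z{\left(T \right)} = T - -41 = T + 41 = 41 + T$)
$V = 80$ ($V = 8 + 4 \cdot 18 = 8 + 72 = 80$)
$F{\left(O \right)} = 80 + O$ ($F{\left(O \right)} = O + 80 = 80 + O$)
$\frac{Z{\left(159 \right)}}{-40340} + \frac{1}{\left(15555 + 20248\right) F{\left(-1 \right)}} = \frac{41 + 159}{-40340} + \frac{1}{\left(15555 + 20248\right) \left(80 - 1\right)} = 200 \left(- \frac{1}{40340}\right) + \frac{1}{35803 \cdot 79} = - \frac{10}{2017} + \frac{1}{35803} \cdot \frac{1}{79} = - \frac{10}{2017} + \frac{1}{2828437} = - \frac{28282353}{5704957429}$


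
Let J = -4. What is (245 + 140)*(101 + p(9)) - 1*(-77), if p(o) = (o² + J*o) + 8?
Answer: 59367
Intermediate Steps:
p(o) = 8 + o² - 4*o (p(o) = (o² - 4*o) + 8 = 8 + o² - 4*o)
(245 + 140)*(101 + p(9)) - 1*(-77) = (245 + 140)*(101 + (8 + 9² - 4*9)) - 1*(-77) = 385*(101 + (8 + 81 - 36)) + 77 = 385*(101 + 53) + 77 = 385*154 + 77 = 59290 + 77 = 59367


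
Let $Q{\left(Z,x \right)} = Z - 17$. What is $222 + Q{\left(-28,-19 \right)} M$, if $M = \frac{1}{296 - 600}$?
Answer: $\frac{67533}{304} \approx 222.15$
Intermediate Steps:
$M = - \frac{1}{304}$ ($M = \frac{1}{-304} = - \frac{1}{304} \approx -0.0032895$)
$Q{\left(Z,x \right)} = -17 + Z$ ($Q{\left(Z,x \right)} = Z - 17 = -17 + Z$)
$222 + Q{\left(-28,-19 \right)} M = 222 + \left(-17 - 28\right) \left(- \frac{1}{304}\right) = 222 - - \frac{45}{304} = 222 + \frac{45}{304} = \frac{67533}{304}$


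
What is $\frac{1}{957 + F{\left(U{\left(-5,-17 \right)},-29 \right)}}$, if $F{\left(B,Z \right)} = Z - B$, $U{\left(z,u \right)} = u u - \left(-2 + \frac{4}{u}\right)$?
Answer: $\frac{17}{10825} \approx 0.0015704$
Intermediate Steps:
$U{\left(z,u \right)} = 2 + u^{2} - \frac{4}{u}$ ($U{\left(z,u \right)} = u^{2} - \left(-2 + \frac{4}{u}\right) = u^{2} + \left(2 - \frac{4}{u}\right) = 2 + u^{2} - \frac{4}{u}$)
$\frac{1}{957 + F{\left(U{\left(-5,-17 \right)},-29 \right)}} = \frac{1}{957 - \left(320 + \frac{4}{17}\right)} = \frac{1}{957 - \frac{5444}{17}} = \frac{1}{\frac{10825}{17}} = \frac{17}{10825}$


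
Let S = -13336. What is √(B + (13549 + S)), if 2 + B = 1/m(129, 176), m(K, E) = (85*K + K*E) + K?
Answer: √241026347442/33798 ≈ 14.526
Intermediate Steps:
m(K, E) = 86*K + E*K (m(K, E) = (85*K + E*K) + K = 86*K + E*K)
B = -67595/33798 (B = -2 + 1/(129*(86 + 176)) = -2 + 1/(129*262) = -2 + 1/33798 = -67595/33798 ≈ -2.0000)
√(B + (13549 + S)) = √(-67595/33798 + (13549 - 13336)) = √(-67595/33798 + 213) = √(7131379/33798) = √241026347442/33798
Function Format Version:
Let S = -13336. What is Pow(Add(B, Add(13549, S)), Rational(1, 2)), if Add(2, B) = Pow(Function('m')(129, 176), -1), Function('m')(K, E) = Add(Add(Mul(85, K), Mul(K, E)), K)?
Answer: Mul(Rational(1, 33798), Pow(241026347442, Rational(1, 2))) ≈ 14.526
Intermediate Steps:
Function('m')(K, E) = Add(Mul(86, K), Mul(E, K)) (Function('m')(K, E) = Add(Add(Mul(85, K), Mul(E, K)), K) = Add(Mul(86, K), Mul(E, K)))
B = Rational(-67595, 33798) (B = Add(-2, Pow(Mul(129, Add(86, 176)), -1)) = Add(-2, Pow(Mul(129, 262), -1)) = Add(-2, Pow(33798, -1)) = Add(-2, Rational(1, 33798)) = Rational(-67595, 33798) ≈ -2.0000)
Pow(Add(B, Add(13549, S)), Rational(1, 2)) = Pow(Add(Rational(-67595, 33798), Add(13549, -13336)), Rational(1, 2)) = Pow(Add(Rational(-67595, 33798), 213), Rational(1, 2)) = Pow(Rational(7131379, 33798), Rational(1, 2)) = Mul(Rational(1, 33798), Pow(241026347442, Rational(1, 2)))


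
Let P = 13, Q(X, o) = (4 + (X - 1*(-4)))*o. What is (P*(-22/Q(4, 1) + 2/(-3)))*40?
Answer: -1300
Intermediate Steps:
Q(X, o) = o*(8 + X) (Q(X, o) = (4 + (X + 4))*o = (4 + (4 + X))*o = (8 + X)*o = o*(8 + X))
(P*(-22/Q(4, 1) + 2/(-3)))*40 = (13*(-22/(8 + 4) + 2/(-3)))*40 = (13*(-22/(1*12) + 2*(-1/3)))*40 = (13*(-22/12 - 2/3))*40 = (13*(-22*1/12 - 2/3))*40 = (13*(-11/6 - 2/3))*40 = (13*(-5/2))*40 = -65/2*40 = -1300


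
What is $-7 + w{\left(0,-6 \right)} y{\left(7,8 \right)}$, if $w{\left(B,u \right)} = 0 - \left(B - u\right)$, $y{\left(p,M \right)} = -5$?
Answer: $23$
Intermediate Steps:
$w{\left(B,u \right)} = u - B$
$-7 + w{\left(0,-6 \right)} y{\left(7,8 \right)} = -7 + \left(-6 - 0\right) \left(-5\right) = -7 + \left(-6 + 0\right) \left(-5\right) = -7 - -30 = -7 + 30 = 23$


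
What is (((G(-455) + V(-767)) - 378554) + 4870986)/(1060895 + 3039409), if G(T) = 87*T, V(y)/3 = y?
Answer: 2225273/2050152 ≈ 1.0854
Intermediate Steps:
V(y) = 3*y
(((G(-455) + V(-767)) - 378554) + 4870986)/(1060895 + 3039409) = (((87*(-455) + 3*(-767)) - 378554) + 4870986)/(1060895 + 3039409) = (((-39585 - 2301) - 378554) + 4870986)/4100304 = ((-41886 - 378554) + 4870986)*(1/4100304) = (-420440 + 4870986)*(1/4100304) = 4450546*(1/4100304) = 2225273/2050152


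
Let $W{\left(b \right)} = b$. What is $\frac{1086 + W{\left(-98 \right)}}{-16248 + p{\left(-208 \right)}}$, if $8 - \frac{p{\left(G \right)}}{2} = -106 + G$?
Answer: $- \frac{247}{3901} \approx -0.063317$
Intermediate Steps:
$p{\left(G \right)} = 228 - 2 G$ ($p{\left(G \right)} = 16 - 2 \left(-106 + G\right) = 16 - \left(-212 + 2 G\right) = 228 - 2 G$)
$\frac{1086 + W{\left(-98 \right)}}{-16248 + p{\left(-208 \right)}} = \frac{1086 - 98}{-16248 + \left(228 - -416\right)} = \frac{988}{-16248 + \left(228 + 416\right)} = \frac{988}{-16248 + 644} = \frac{988}{-15604} = 988 \left(- \frac{1}{15604}\right) = - \frac{247}{3901}$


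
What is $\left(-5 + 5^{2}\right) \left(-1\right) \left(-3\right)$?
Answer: $60$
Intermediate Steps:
$\left(-5 + 5^{2}\right) \left(-1\right) \left(-3\right) = \left(-5 + 25\right) \left(-1\right) \left(-3\right) = 20 \left(-1\right) \left(-3\right) = \left(-20\right) \left(-3\right) = 60$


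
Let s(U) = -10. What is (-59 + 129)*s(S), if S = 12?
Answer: -700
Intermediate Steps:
(-59 + 129)*s(S) = (-59 + 129)*(-10) = 70*(-10) = -700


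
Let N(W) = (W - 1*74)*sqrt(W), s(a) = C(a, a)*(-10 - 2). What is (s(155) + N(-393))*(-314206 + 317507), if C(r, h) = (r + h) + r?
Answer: -18419580 - 1541567*I*sqrt(393) ≈ -1.842e+7 - 3.056e+7*I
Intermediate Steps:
C(r, h) = h + 2*r (C(r, h) = (h + r) + r = h + 2*r)
s(a) = -36*a (s(a) = (a + 2*a)*(-10 - 2) = (3*a)*(-12) = -36*a)
N(W) = sqrt(W)*(-74 + W) (N(W) = (W - 74)*sqrt(W) = (-74 + W)*sqrt(W) = sqrt(W)*(-74 + W))
(s(155) + N(-393))*(-314206 + 317507) = (-36*155 + sqrt(-393)*(-74 - 393))*(-314206 + 317507) = (-5580 + (I*sqrt(393))*(-467))*3301 = (-5580 - 467*I*sqrt(393))*3301 = -18419580 - 1541567*I*sqrt(393)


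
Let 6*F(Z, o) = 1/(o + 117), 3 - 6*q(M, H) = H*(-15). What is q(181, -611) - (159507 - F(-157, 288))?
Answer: -391312619/2430 ≈ -1.6103e+5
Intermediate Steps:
q(M, H) = 1/2 + 5*H/2 (q(M, H) = 1/2 - H*(-15)/6 = 1/2 - (-5)*H/2 = 1/2 + 5*H/2)
F(Z, o) = 1/(6*(117 + o)) (F(Z, o) = 1/(6*(o + 117)) = 1/(6*(117 + o)))
q(181, -611) - (159507 - F(-157, 288)) = (1/2 + (5/2)*(-611)) - (159507 - 1/(6*(117 + 288))) = (1/2 - 3055/2) - (159507 - 1/(6*405)) = -1527 - (159507 - 1/(6*405)) = -1527 - (159507 - 1*1/2430) = -1527 - (159507 - 1/2430) = -1527 - 1*387602009/2430 = -1527 - 387602009/2430 = -391312619/2430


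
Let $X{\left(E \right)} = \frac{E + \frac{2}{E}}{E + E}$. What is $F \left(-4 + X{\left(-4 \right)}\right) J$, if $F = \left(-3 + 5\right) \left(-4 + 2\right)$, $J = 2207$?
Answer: $\frac{121385}{4} \approx 30346.0$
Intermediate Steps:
$X{\left(E \right)} = \frac{E + \frac{2}{E}}{2 E}$
$F = -4$ ($F = 2 \left(-2\right) = -4$)
$F \left(-4 + X{\left(-4 \right)}\right) J = - 4 \left(-4 + \left(\frac{1}{2} + \frac{1}{16}\right)\right) 2207 = - 4 \left(-4 + \frac{9}{16}\right) 2207 = \left(-4\right) \left(- \frac{55}{16}\right) 2207 = \frac{55}{4} \cdot 2207 = \frac{121385}{4}$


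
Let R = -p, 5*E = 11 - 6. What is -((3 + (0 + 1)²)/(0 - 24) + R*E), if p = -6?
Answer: -35/6 ≈ -5.8333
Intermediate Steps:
E = 1 (E = (11 - 6)/5 = (⅕)*5 = 1)
R = 6 (R = -1*(-6) = 6)
-((3 + (0 + 1)²)/(0 - 24) + R*E) = -((3 + (0 + 1)²)/(0 - 24) + 6*1) = -((3 + 1²)/(-24) + 6) = -((3 + 1)*(-1/24) + 6) = -(4*(-1/24) + 6) = -(-⅙ + 6) = -1*35/6 = -35/6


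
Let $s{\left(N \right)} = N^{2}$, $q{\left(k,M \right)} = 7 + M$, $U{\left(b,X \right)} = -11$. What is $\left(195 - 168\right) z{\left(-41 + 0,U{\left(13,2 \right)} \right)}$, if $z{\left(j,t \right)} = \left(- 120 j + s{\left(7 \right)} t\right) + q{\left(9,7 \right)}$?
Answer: $118665$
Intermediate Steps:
$z{\left(j,t \right)} = 14 - 120 j + 49 t$ ($z{\left(j,t \right)} = \left(- 120 j + 7^{2} t\right) + \left(7 + 7\right) = \left(- 120 j + 49 t\right) + 14 = 14 - 120 j + 49 t$)
$\left(195 - 168\right) z{\left(-41 + 0,U{\left(13,2 \right)} \right)} = \left(195 - 168\right) \left(14 - 120 \left(-41 + 0\right) + 49 \left(-11\right)\right) = 27 \left(14 - -4920 - 539\right) = 27 \left(14 + 4920 - 539\right) = 27 \cdot 4395 = 118665$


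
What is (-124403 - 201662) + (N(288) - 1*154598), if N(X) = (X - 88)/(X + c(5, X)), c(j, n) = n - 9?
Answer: -272535721/567 ≈ -4.8066e+5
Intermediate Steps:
c(j, n) = -9 + n
N(X) = (-88 + X)/(-9 + 2*X) (N(X) = (X - 88)/(X + (-9 + X)) = (-88 + X)/(-9 + 2*X))
(-124403 - 201662) + (N(288) - 1*154598) = (-124403 - 201662) + ((-88 + 288)/(-9 + 2*288) - 1*154598) = -326065 + (200/(-9 + 576) - 154598) = -326065 + (200/567 - 154598) = -326065 - 87656866/567 = -272535721/567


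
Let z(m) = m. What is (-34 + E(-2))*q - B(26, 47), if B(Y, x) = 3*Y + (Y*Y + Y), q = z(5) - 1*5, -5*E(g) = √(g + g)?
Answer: -780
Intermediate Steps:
E(g) = -√2*√g/5 (E(g) = -√(g + g)/5 = -√2*√g/5)
q = 0 (q = 5 - 1*5 = 5 - 5 = 0)
B(Y, x) = Y² + 4*Y (B(Y, x) = 3*Y + (Y² + Y) = 3*Y + (Y + Y²) = Y² + 4*Y)
(-34 + E(-2))*q - B(26, 47) = (-34 - √2*√(-2)/5)*0 - 26*(4 + 26) = (-34 - √2*I*√2/5)*0 - 26*30 = (-34 - 2*I/5)*0 - 1*780 = 0 - 780 = -780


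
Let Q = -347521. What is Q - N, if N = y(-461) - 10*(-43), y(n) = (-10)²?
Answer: -348051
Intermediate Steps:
y(n) = 100
N = 530 (N = 100 - 10*(-43) = 100 - 1*(-430) = 100 + 430 = 530)
Q - N = -347521 - 1*530 = -347521 - 530 = -348051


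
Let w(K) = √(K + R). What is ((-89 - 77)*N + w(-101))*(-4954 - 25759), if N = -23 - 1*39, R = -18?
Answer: -316098196 - 30713*I*√119 ≈ -3.161e+8 - 3.3504e+5*I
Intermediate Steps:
N = -62 (N = -23 - 39 = -62)
w(K) = √(-18 + K) (w(K) = √(K - 18) = √(-18 + K))
((-89 - 77)*N + w(-101))*(-4954 - 25759) = ((-89 - 77)*(-62) + √(-18 - 101))*(-4954 - 25759) = (-166*(-62) + √(-119))*(-30713) = (10292 + I*√119)*(-30713) = -316098196 - 30713*I*√119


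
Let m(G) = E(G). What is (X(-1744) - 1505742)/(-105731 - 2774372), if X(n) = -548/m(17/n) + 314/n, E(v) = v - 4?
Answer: 9181025835869/17562568563288 ≈ 0.52276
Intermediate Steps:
E(v) = -4 + v
m(G) = -4 + G
X(n) = -548/(-4 + 17/n) + 314/n
(X(-1744) - 1505742)/(-105731 - 2774372) = ((314/(-1744) + 548/(4 - 17/(-1744))) - 1505742)/(-105731 - 2774372) = ((314*(-1/1744) + 548/(4 - 17*(-1/1744))) - 1505742)/(-2880103) = ((-157/872 + 548/(4 + 17/1744)) - 1505742)*(-1/2880103) = ((-157/872 + 548/(6993/1744)) - 1505742)*(-1/2880103) = ((-157/872 + 548*(1744/6993)) - 1505742)*(-1/2880103) = ((-157/872 + 955712/6993) - 1505742)*(-1/2880103) = (832282963/6097896 - 1505742)*(-1/2880103) = -9181025835869/6097896*(-1/2880103) = 9181025835869/17562568563288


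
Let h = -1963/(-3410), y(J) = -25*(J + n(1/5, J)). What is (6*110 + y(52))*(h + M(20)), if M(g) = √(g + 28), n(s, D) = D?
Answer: -380822/341 - 7760*√3 ≈ -14558.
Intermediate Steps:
y(J) = -50*J (y(J) = -25*(J + J) = -50*J)
M(g) = √(28 + g)
h = 1963/3410 (h = -1963*(-1/3410) = 1963/3410 ≈ 0.57566)
(6*110 + y(52))*(h + M(20)) = (6*110 - 50*52)*(1963/3410 + √(28 + 20)) = (660 - 2600)*(1963/3410 + √48) = -1940*(1963/3410 + 4*√3) = -380822/341 - 7760*√3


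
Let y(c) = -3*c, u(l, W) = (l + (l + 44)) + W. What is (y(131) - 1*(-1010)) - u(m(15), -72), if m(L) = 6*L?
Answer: 465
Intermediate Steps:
u(l, W) = 44 + W + 2*l (u(l, W) = (l + (44 + l)) + W = (44 + 2*l) + W = 44 + W + 2*l)
(y(131) - 1*(-1010)) - u(m(15), -72) = (-3*131 - 1*(-1010)) - (44 - 72 + 2*(6*15)) = (-393 + 1010) - (44 - 72 + 2*90) = 617 - (44 - 72 + 180) = 617 - 1*152 = 617 - 152 = 465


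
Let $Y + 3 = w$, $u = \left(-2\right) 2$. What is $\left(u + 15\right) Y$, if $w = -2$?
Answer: $-55$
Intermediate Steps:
$u = -4$
$Y = -5$ ($Y = -3 - 2 = -5$)
$\left(u + 15\right) Y = \left(-4 + 15\right) \left(-5\right) = 11 \left(-5\right) = -55$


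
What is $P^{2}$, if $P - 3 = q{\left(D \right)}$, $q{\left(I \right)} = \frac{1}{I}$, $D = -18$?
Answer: $\frac{2809}{324} \approx 8.6698$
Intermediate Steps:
$P = \frac{53}{18}$ ($P = 3 + \frac{1}{-18} = 3 - \frac{1}{18} = \frac{53}{18} \approx 2.9444$)
$P^{2} = \left(\frac{53}{18}\right)^{2} = \frac{2809}{324}$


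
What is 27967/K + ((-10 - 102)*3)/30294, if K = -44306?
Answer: -143686519/223700994 ≈ -0.64231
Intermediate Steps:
27967/K + ((-10 - 102)*3)/30294 = 27967/(-44306) + ((-10 - 102)*3)/30294 = 27967*(-1/44306) - 112*3*(1/30294) = -27967/44306 - 336*1/30294 = -27967/44306 - 56/5049 = -143686519/223700994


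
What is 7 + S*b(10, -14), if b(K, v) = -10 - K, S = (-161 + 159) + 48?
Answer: -913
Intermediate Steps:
S = 46 (S = -2 + 48 = 46)
7 + S*b(10, -14) = 7 + 46*(-10 - 1*10) = 7 + 46*(-10 - 10) = 7 + 46*(-20) = 7 - 920 = -913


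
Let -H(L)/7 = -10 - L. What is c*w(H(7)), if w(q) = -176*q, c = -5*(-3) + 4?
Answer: -397936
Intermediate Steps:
c = 19 (c = 15 + 4 = 19)
H(L) = 70 + 7*L (H(L) = -7*(-10 - L) = 70 + 7*L)
c*w(H(7)) = 19*(-176*(70 + 7*7)) = 19*(-176*(70 + 49)) = 19*(-176*119) = 19*(-20944) = -397936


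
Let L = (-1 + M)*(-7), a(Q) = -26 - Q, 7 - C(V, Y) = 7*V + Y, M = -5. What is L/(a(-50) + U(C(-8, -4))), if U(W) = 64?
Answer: 21/44 ≈ 0.47727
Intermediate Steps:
C(V, Y) = 7 - Y - 7*V (C(V, Y) = 7 - (7*V + Y) = 7 - (Y + 7*V) = 7 + (-Y - 7*V) = 7 - Y - 7*V)
L = 42 (L = (-1 - 5)*(-7) = -6*(-7) = 42)
L/(a(-50) + U(C(-8, -4))) = 42/((-26 - 1*(-50)) + 64) = 42/((-26 + 50) + 64) = 42/(24 + 64) = 42/88 = (1/88)*42 = 21/44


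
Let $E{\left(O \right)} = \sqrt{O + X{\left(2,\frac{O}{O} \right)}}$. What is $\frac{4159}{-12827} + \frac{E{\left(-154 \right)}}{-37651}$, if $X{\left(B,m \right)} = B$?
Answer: $- \frac{4159}{12827} - \frac{2 i \sqrt{38}}{37651} \approx -0.32424 - 0.00032745 i$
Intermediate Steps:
$E{\left(O \right)} = \sqrt{2 + O}$ ($E{\left(O \right)} = \sqrt{O + 2} = \sqrt{2 + O}$)
$\frac{4159}{-12827} + \frac{E{\left(-154 \right)}}{-37651} = \frac{4159}{-12827} + \frac{\sqrt{2 - 154}}{-37651} = 4159 \left(- \frac{1}{12827}\right) + \sqrt{-152} \left(- \frac{1}{37651}\right) = - \frac{4159}{12827} + 2 i \sqrt{38} \left(- \frac{1}{37651}\right) = - \frac{4159}{12827} - \frac{2 i \sqrt{38}}{37651}$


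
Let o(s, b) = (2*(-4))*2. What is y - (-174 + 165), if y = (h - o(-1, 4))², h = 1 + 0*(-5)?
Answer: 298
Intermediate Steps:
h = 1 (h = 1 + 0 = 1)
o(s, b) = -16 (o(s, b) = -8*2 = -16)
y = 289 (y = (1 - 1*(-16))² = (1 + 16)² = 17² = 289)
y - (-174 + 165) = 289 - (-174 + 165) = 289 - 1*(-9) = 289 + 9 = 298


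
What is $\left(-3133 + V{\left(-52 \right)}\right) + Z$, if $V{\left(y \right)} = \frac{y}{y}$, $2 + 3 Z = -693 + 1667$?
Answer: $-2808$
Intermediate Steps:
$Z = 324$ ($Z = - \frac{2}{3} + \frac{-693 + 1667}{3} = - \frac{2}{3} + \frac{1}{3} \cdot 974 = - \frac{2}{3} + \frac{974}{3} = 324$)
$V{\left(y \right)} = 1$
$\left(-3133 + V{\left(-52 \right)}\right) + Z = \left(-3133 + 1\right) + 324 = -3132 + 324 = -2808$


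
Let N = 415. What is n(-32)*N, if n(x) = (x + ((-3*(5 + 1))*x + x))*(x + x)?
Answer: -13598720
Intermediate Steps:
n(x) = -32*x² (n(x) = (x + ((-3*6)*x + x))*(2*x) = (x + (-18*x + x))*(2*x) = (x - 17*x)*(2*x) = (-16*x)*(2*x) = -32*x²)
n(-32)*N = -32*(-32)²*415 = -32*1024*415 = -32768*415 = -13598720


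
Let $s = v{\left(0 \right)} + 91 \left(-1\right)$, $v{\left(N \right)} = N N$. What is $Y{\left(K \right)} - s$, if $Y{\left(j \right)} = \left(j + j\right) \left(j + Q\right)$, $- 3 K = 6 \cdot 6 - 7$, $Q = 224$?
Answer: $- \frac{36475}{9} \approx -4052.8$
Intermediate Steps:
$v{\left(N \right)} = N^{2}$
$K = - \frac{29}{3}$ ($K = - \frac{6 \cdot 6 - 7}{3} = - \frac{36 - 7}{3} = \left(- \frac{1}{3}\right) 29 = - \frac{29}{3} \approx -9.6667$)
$s = -91$ ($s = 0^{2} + 91 \left(-1\right) = 0 - 91 = -91$)
$Y{\left(j \right)} = 2 j \left(224 + j\right)$ ($Y{\left(j \right)} = \left(j + j\right) \left(j + 224\right) = 2 j \left(224 + j\right)$)
$Y{\left(K \right)} - s = 2 \left(- \frac{29}{3}\right) \left(224 - \frac{29}{3}\right) - -91 = 2 \left(- \frac{29}{3}\right) \frac{643}{3} + 91 = - \frac{37294}{9} + 91 = - \frac{36475}{9}$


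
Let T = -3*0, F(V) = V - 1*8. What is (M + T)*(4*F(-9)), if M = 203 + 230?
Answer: -29444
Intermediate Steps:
F(V) = -8 + V (F(V) = V - 8 = -8 + V)
T = 0
M = 433
(M + T)*(4*F(-9)) = (433 + 0)*(4*(-8 - 9)) = 433*(4*(-17)) = 433*(-68) = -29444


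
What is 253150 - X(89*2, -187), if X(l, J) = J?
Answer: 253337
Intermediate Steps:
253150 - X(89*2, -187) = 253150 - 1*(-187) = 253150 + 187 = 253337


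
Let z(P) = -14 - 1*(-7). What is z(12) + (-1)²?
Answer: -6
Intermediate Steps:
z(P) = -7 (z(P) = -14 + 7 = -7)
z(12) + (-1)² = -7 + (-1)² = -7 + 1 = -6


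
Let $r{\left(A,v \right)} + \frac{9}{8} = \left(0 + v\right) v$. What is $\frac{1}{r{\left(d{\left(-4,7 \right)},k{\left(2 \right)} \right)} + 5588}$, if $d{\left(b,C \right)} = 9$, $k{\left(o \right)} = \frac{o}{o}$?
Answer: $\frac{8}{44703} \approx 0.00017896$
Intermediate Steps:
$k{\left(o \right)} = 1$
$r{\left(A,v \right)} = - \frac{9}{8} + v^{2}$ ($r{\left(A,v \right)} = - \frac{9}{8} + \left(0 + v\right) v = - \frac{9}{8} + v v = - \frac{9}{8} + v^{2}$)
$\frac{1}{r{\left(d{\left(-4,7 \right)},k{\left(2 \right)} \right)} + 5588} = \frac{1}{\left(- \frac{9}{8} + 1^{2}\right) + 5588} = \frac{1}{\left(- \frac{9}{8} + 1\right) + 5588} = \frac{1}{- \frac{1}{8} + 5588} = \frac{1}{\frac{44703}{8}} = \frac{8}{44703}$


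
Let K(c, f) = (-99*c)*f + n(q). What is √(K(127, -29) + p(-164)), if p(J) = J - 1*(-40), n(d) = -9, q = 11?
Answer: 2*√91121 ≈ 603.72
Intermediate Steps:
K(c, f) = -9 - 99*c*f (K(c, f) = (-99*c)*f - 9 = -99*c*f - 9 = -9 - 99*c*f)
p(J) = 40 + J (p(J) = J + 40 = 40 + J)
√(K(127, -29) + p(-164)) = √((-9 - 99*127*(-29)) + (40 - 164)) = √((-9 + 364617) - 124) = √(364608 - 124) = √364484 = 2*√91121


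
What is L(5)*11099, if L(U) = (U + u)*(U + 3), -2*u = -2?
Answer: 532752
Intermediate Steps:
u = 1 (u = -½*(-2) = 1)
L(U) = (1 + U)*(3 + U) (L(U) = (U + 1)*(U + 3) = (1 + U)*(3 + U))
L(5)*11099 = (3 + 5² + 4*5)*11099 = (3 + 25 + 20)*11099 = 48*11099 = 532752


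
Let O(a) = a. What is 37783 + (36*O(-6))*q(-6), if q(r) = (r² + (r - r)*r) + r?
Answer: 31303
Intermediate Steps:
q(r) = r + r² (q(r) = (r² + 0*r) + r = (r² + 0) + r = r² + r = r + r²)
37783 + (36*O(-6))*q(-6) = 37783 + (36*(-6))*(-6*(1 - 6)) = 37783 - (-1296)*(-5) = 37783 - 216*30 = 37783 - 6480 = 31303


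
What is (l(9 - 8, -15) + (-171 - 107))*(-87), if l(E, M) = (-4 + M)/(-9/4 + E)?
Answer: 114318/5 ≈ 22864.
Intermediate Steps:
l(E, M) = (-4 + M)/(-9/4 + E) (l(E, M) = (-4 + M)/(-9*¼ + E) = (-4 + M)/(-9/4 + E))
(l(9 - 8, -15) + (-171 - 107))*(-87) = (4*(-4 - 15)/(-9 + 4*(9 - 8)) + (-171 - 107))*(-87) = (4*(-19)/(-9 + 4*1) - 278)*(-87) = (4*(-19)/(-9 + 4) - 278)*(-87) = (4*(-19)/(-5) - 278)*(-87) = (4*(-⅕)*(-19) - 278)*(-87) = (76/5 - 278)*(-87) = -1314/5*(-87) = 114318/5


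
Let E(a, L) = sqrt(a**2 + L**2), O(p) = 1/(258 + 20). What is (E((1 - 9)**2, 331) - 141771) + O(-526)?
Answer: -39412337/278 + sqrt(113657) ≈ -1.4143e+5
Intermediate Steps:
O(p) = 1/278
E(a, L) = sqrt(L**2 + a**2)
(E((1 - 9)**2, 331) - 141771) + O(-526) = (sqrt(331**2 + ((1 - 9)**2)**2) - 141771) + 1/278 = (sqrt(109561 + ((-8)**2)**2) - 141771) + 1/278 = (sqrt(109561 + 64**2) - 141771) + 1/278 = (sqrt(109561 + 4096) - 141771) + 1/278 = (sqrt(113657) - 141771) + 1/278 = (-141771 + sqrt(113657)) + 1/278 = -39412337/278 + sqrt(113657)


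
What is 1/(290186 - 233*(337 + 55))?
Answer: 1/198850 ≈ 5.0289e-6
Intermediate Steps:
1/(290186 - 233*(337 + 55)) = 1/(290186 - 233*392) = 1/(290186 - 91336) = 1/198850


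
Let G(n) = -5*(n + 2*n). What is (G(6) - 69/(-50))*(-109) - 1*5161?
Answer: 224929/50 ≈ 4498.6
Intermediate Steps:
G(n) = -15*n
(G(6) - 69/(-50))*(-109) - 1*5161 = (-15*6 - 69/(-50))*(-109) - 1*5161 = (-90 - 69*(-1/50))*(-109) - 5161 = (-90 + 69/50)*(-109) - 5161 = -4431/50*(-109) - 5161 = 482979/50 - 5161 = 224929/50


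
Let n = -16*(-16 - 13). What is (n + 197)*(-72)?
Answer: -47592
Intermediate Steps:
n = 464 (n = -16*(-29) = 464)
(n + 197)*(-72) = (464 + 197)*(-72) = 661*(-72) = -47592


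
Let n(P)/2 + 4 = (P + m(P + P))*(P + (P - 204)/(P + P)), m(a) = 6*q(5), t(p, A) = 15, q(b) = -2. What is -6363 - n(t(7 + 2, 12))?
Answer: -32036/5 ≈ -6407.2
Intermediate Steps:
m(a) = -12 (m(a) = 6*(-2) = -12)
n(P) = -8 + 2*(-12 + P)*(P + (-204 + P)/(2*P)) (n(P) = -8 + 2*((P - 12)*(P + (P - 204)/(P + P))) = -8 + 2*((-12 + P)*(P + (-204 + P)/((2*P)))) = -8 + 2*((-12 + P)*(P + (-204 + P)*(1/(2*P)))) = -8 + 2*((-12 + P)*(P + (-204 + P)/(2*P))) = -8 + 2*(-12 + P)*(P + (-204 + P)/(2*P)))
-6363 - n(t(7 + 2, 12)) = -6363 - (-224 - 23*15 + 2*15² + 2448/15) = -6363 - (-224 - 345 + 2*225 + 2448*(1/15)) = -6363 - (-224 - 345 + 450 + 816/5) = -6363 - 1*221/5 = -6363 - 221/5 = -32036/5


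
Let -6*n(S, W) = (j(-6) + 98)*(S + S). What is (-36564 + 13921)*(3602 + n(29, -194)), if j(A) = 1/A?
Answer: -1082629759/18 ≈ -6.0146e+7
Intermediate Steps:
n(S, W) = -587*S/18 (n(S, W) = -(1/(-6) + 98)*(S + S)/6 = -(-1/6 + 98)*2*S/6 = -587*2*S/36 = -587*S/18)
(-36564 + 13921)*(3602 + n(29, -194)) = (-36564 + 13921)*(3602 - 587/18*29) = -22643*(3602 - 17023/18) = -22643*47813/18 = -1082629759/18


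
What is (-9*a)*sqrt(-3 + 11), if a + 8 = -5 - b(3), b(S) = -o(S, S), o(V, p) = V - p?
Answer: 234*sqrt(2) ≈ 330.93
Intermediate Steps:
b(S) = 0 (b(S) = -(S - S) = -1*0 = 0)
a = -13 (a = -8 + (-5 - 1*0) = -8 + (-5 + 0) = -8 - 5 = -13)
(-9*a)*sqrt(-3 + 11) = (-9*(-13))*sqrt(-3 + 11) = 117*sqrt(8) = 117*(2*sqrt(2)) = 234*sqrt(2)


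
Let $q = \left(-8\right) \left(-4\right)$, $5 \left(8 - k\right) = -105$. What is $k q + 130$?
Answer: $1058$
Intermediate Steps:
$k = 29$ ($k = 8 - -21 = 8 + 21 = 29$)
$q = 32$
$k q + 130 = 29 \cdot 32 + 130 = 928 + 130 = 1058$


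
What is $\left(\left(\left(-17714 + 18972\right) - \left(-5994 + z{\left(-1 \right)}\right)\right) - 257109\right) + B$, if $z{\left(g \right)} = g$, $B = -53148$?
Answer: $-303004$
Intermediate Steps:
$\left(\left(\left(-17714 + 18972\right) - \left(-5994 + z{\left(-1 \right)}\right)\right) - 257109\right) + B = \left(\left(\left(-17714 + 18972\right) + \left(5994 - -1\right)\right) - 257109\right) - 53148 = \left(\left(1258 + \left(5994 + 1\right)\right) - 257109\right) - 53148 = \left(\left(1258 + 5995\right) - 257109\right) - 53148 = \left(7253 - 257109\right) - 53148 = -249856 - 53148 = -303004$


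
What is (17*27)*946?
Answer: 434214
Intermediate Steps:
(17*27)*946 = 459*946 = 434214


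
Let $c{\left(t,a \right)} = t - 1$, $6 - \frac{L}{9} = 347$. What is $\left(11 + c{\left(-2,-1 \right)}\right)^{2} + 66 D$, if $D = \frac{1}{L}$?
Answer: $\frac{5950}{93} \approx 63.979$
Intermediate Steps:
$L = -3069$ ($L = 54 - 3123 = -3069$)
$c{\left(t,a \right)} = -1 + t$
$D = - \frac{1}{3069}$ ($D = \frac{1}{-3069} = - \frac{1}{3069} \approx -0.00032584$)
$\left(11 + c{\left(-2,-1 \right)}\right)^{2} + 66 D = \left(11 - 3\right)^{2} + 66 \left(- \frac{1}{3069}\right) = \left(11 - 3\right)^{2} - \frac{2}{93} = 8^{2} - \frac{2}{93} = 64 - \frac{2}{93} = \frac{5950}{93}$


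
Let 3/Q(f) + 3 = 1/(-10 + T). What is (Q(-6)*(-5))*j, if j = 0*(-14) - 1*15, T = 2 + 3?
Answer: -1125/16 ≈ -70.313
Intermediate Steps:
T = 5
Q(f) = -15/16 (Q(f) = 3/(-3 + 1/(-10 + 5)) = 3/(-3 + 1/(-5)) = 3/(-3 - ⅕) = 3/(-16/5) = 3*(-5/16) = -15/16)
j = -15 (j = 0 - 15 = -15)
(Q(-6)*(-5))*j = -15/16*(-5)*(-15) = (75/16)*(-15) = -1125/16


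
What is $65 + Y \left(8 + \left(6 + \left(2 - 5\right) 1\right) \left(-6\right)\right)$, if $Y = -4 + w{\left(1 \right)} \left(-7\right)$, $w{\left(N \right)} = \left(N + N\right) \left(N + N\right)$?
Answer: $385$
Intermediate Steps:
$w{\left(N \right)} = 4 N^{2}$ ($w{\left(N \right)} = 2 N 2 N = 4 N^{2}$)
$Y = -32$ ($Y = -4 + 4 \cdot 1^{2} \left(-7\right) = -4 + 4 \cdot 1 \left(-7\right) = -4 + 4 \left(-7\right) = -4 - 28 = -32$)
$65 + Y \left(8 + \left(6 + \left(2 - 5\right) 1\right) \left(-6\right)\right) = 65 - 32 \left(8 + \left(6 + \left(2 - 5\right) 1\right) \left(-6\right)\right) = 65 - 32 \left(8 + \left(6 - 3\right) \left(-6\right)\right) = 65 - 32 \left(8 + 3 \left(-6\right)\right) = 65 - 32 \left(8 - 18\right) = 65 - -320 = 65 + 320 = 385$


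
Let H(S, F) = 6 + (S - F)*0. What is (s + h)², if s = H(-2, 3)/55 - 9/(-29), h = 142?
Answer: 51601211281/2544025 ≈ 20283.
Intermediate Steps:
H(S, F) = 6 (H(S, F) = 6 + 0 = 6)
s = 669/1595 (s = 6/55 - 9/(-29) = 6*(1/55) - 9*(-1/29) = 6/55 + 9/29 = 669/1595 ≈ 0.41944)
(s + h)² = (669/1595 + 142)² = (227159/1595)² = 51601211281/2544025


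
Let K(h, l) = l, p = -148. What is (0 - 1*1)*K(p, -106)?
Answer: 106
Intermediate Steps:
(0 - 1*1)*K(p, -106) = (0 - 1*1)*(-106) = (0 - 1)*(-106) = -1*(-106) = 106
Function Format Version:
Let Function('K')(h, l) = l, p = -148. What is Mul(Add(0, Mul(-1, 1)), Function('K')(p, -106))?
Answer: 106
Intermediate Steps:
Mul(Add(0, Mul(-1, 1)), Function('K')(p, -106)) = Mul(Add(0, Mul(-1, 1)), -106) = Mul(Add(0, -1), -106) = Mul(-1, -106) = 106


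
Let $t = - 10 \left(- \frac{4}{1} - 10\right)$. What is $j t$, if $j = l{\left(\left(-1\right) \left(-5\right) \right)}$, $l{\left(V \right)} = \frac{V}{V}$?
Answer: $140$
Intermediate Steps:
$t = 140$ ($t = - 10 \left(\left(-4\right) 1 - 10\right) = - 10 \left(-4 - 10\right) = \left(-10\right) \left(-14\right) = 140$)
$l{\left(V \right)} = 1$
$j = 1$
$j t = 1 \cdot 140 = 140$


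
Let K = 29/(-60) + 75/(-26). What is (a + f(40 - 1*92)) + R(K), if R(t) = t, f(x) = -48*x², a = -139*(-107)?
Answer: -89639447/780 ≈ -1.1492e+5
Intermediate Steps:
a = 14873
K = -2627/780 (K = 29*(-1/60) + 75*(-1/26) = -29/60 - 75/26 = -2627/780 ≈ -3.3680)
(a + f(40 - 1*92)) + R(K) = (14873 - 48*(40 - 1*92)²) - 2627/780 = (14873 - 48*(40 - 92)²) - 2627/780 = (14873 - 48*(-52)²) - 2627/780 = (14873 - 48*2704) - 2627/780 = (14873 - 129792) - 2627/780 = -114919 - 2627/780 = -89639447/780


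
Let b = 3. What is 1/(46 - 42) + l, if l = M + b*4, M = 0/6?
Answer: 49/4 ≈ 12.250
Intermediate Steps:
M = 0 (M = 0*(1/6) = 0)
l = 12 (l = 0 + 3*4 = 0 + 12 = 12)
1/(46 - 42) + l = 1/(46 - 42) + 12 = 1/4 + 12 = 49/4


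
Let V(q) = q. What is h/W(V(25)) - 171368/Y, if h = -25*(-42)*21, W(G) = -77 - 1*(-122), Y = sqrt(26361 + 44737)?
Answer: 490 - 85684*sqrt(71098)/35549 ≈ -152.69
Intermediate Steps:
Y = sqrt(71098) ≈ 266.64
W(G) = 45 (W(G) = -77 + 122 = 45)
h = 22050 (h = 1050*21 = 22050)
h/W(V(25)) - 171368/Y = 22050/45 - 171368*sqrt(71098)/71098 = 22050*(1/45) - 85684*sqrt(71098)/35549 = 490 - 85684*sqrt(71098)/35549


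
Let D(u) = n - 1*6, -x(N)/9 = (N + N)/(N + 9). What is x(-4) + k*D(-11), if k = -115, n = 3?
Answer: 1797/5 ≈ 359.40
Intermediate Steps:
x(N) = -18*N/(9 + N) (x(N) = -9*(N + N)/(N + 9) = -9*2*N/(9 + N) = -18*N/(9 + N))
D(u) = -3 (D(u) = 3 - 1*6 = 3 - 6 = -3)
x(-4) + k*D(-11) = -18*(-4)/(9 - 4) - 115*(-3) = -18*(-4)/5 + 345 = -18*(-4)*⅕ + 345 = 72/5 + 345 = 1797/5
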